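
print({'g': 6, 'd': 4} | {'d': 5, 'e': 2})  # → {'g': 6, 'd': 5, 'e': 2}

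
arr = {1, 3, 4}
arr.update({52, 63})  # {1, 3, 4, 52, 63}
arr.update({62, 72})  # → {1, 3, 4, 52, 62, 63, 72}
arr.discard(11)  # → {1, 3, 4, 52, 62, 63, 72}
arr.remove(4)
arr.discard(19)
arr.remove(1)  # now {3, 52, 62, 63, 72}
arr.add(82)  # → {3, 52, 62, 63, 72, 82}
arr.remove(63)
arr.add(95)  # {3, 52, 62, 72, 82, 95}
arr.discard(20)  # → {3, 52, 62, 72, 82, 95}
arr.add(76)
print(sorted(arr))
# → [3, 52, 62, 72, 76, 82, 95]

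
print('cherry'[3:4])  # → r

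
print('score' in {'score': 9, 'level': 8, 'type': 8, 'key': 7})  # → True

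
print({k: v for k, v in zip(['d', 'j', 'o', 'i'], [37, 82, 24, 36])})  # {'d': 37, 'j': 82, 'o': 24, 'i': 36}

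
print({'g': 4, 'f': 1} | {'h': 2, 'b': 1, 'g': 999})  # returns {'g': 999, 'f': 1, 'h': 2, 'b': 1}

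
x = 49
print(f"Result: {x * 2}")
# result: Result: 98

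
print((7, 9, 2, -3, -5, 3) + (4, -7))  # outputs (7, 9, 2, -3, -5, 3, 4, -7)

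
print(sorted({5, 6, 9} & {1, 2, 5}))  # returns [5]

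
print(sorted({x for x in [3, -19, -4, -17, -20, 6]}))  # [-20, -19, -17, -4, 3, 6]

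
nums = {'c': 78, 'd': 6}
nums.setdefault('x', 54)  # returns 54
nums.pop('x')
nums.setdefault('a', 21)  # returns 21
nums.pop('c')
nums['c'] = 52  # {'d': 6, 'a': 21, 'c': 52}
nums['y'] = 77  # {'d': 6, 'a': 21, 'c': 52, 'y': 77}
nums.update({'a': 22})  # {'d': 6, 'a': 22, 'c': 52, 'y': 77}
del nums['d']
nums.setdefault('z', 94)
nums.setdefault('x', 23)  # 23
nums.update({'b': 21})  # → {'a': 22, 'c': 52, 'y': 77, 'z': 94, 'x': 23, 'b': 21}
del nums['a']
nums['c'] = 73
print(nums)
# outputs {'c': 73, 'y': 77, 'z': 94, 'x': 23, 'b': 21}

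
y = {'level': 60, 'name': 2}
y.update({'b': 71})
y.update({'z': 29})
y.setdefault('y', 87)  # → 87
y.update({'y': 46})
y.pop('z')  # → 29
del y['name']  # {'level': 60, 'b': 71, 'y': 46}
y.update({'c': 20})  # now {'level': 60, 'b': 71, 'y': 46, 'c': 20}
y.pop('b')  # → 71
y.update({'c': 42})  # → {'level': 60, 'y': 46, 'c': 42}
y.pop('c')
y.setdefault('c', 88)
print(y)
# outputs {'level': 60, 'y': 46, 'c': 88}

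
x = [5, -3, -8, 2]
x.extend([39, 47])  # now [5, -3, -8, 2, 39, 47]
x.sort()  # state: [-8, -3, 2, 5, 39, 47]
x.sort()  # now [-8, -3, 2, 5, 39, 47]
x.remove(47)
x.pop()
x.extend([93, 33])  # [-8, -3, 2, 5, 93, 33]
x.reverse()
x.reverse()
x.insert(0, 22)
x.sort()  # [-8, -3, 2, 5, 22, 33, 93]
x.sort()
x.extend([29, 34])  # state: [-8, -3, 2, 5, 22, 33, 93, 29, 34]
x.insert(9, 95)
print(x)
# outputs [-8, -3, 2, 5, 22, 33, 93, 29, 34, 95]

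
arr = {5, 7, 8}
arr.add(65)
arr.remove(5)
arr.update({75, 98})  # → {7, 8, 65, 75, 98}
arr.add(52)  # {7, 8, 52, 65, 75, 98}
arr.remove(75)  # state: {7, 8, 52, 65, 98}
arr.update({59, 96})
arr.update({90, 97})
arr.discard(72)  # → {7, 8, 52, 59, 65, 90, 96, 97, 98}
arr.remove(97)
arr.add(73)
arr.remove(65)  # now {7, 8, 52, 59, 73, 90, 96, 98}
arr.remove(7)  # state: {8, 52, 59, 73, 90, 96, 98}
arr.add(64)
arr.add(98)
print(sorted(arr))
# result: [8, 52, 59, 64, 73, 90, 96, 98]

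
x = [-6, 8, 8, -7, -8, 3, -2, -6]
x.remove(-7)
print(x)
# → [-6, 8, 8, -8, 3, -2, -6]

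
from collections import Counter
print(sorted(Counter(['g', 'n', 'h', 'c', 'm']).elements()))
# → ['c', 'g', 'h', 'm', 'n']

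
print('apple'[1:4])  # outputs ppl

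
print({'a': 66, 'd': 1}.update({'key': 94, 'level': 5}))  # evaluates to None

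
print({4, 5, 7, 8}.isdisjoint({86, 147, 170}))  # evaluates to True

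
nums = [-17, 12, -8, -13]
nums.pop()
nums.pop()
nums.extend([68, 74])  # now [-17, 12, 68, 74]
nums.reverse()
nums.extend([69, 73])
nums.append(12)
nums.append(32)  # [74, 68, 12, -17, 69, 73, 12, 32]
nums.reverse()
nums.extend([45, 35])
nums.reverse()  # [35, 45, 74, 68, 12, -17, 69, 73, 12, 32]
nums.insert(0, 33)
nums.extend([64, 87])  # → [33, 35, 45, 74, 68, 12, -17, 69, 73, 12, 32, 64, 87]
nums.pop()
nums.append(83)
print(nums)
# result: [33, 35, 45, 74, 68, 12, -17, 69, 73, 12, 32, 64, 83]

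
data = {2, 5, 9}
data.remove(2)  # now {5, 9}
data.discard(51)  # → {5, 9}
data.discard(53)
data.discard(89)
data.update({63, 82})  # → {5, 9, 63, 82}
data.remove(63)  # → {5, 9, 82}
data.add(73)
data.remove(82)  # {5, 9, 73}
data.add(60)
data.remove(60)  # {5, 9, 73}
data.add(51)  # {5, 9, 51, 73}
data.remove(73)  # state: {5, 9, 51}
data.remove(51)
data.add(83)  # {5, 9, 83}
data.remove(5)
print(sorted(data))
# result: [9, 83]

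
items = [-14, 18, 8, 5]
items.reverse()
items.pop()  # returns -14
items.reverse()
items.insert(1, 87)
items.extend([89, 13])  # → [18, 87, 8, 5, 89, 13]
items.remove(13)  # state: [18, 87, 8, 5, 89]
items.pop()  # 89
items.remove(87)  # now [18, 8, 5]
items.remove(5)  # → [18, 8]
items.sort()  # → [8, 18]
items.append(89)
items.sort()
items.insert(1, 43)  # [8, 43, 18, 89]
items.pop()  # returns 89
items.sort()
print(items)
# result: [8, 18, 43]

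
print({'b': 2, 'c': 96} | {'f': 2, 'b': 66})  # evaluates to {'b': 66, 'c': 96, 'f': 2}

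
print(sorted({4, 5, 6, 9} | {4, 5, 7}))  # [4, 5, 6, 7, 9]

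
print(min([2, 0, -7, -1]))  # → -7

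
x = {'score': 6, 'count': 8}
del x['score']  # {'count': 8}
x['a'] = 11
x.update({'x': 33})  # {'count': 8, 'a': 11, 'x': 33}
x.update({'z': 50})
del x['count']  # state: {'a': 11, 'x': 33, 'z': 50}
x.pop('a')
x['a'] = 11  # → {'x': 33, 'z': 50, 'a': 11}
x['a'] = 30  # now {'x': 33, 'z': 50, 'a': 30}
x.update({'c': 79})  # {'x': 33, 'z': 50, 'a': 30, 'c': 79}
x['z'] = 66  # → {'x': 33, 'z': 66, 'a': 30, 'c': 79}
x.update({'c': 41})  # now {'x': 33, 'z': 66, 'a': 30, 'c': 41}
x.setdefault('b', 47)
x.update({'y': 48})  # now {'x': 33, 'z': 66, 'a': 30, 'c': 41, 'b': 47, 'y': 48}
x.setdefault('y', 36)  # 48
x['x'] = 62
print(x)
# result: {'x': 62, 'z': 66, 'a': 30, 'c': 41, 'b': 47, 'y': 48}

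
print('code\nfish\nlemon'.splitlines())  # ['code', 'fish', 'lemon']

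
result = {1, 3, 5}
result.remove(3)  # {1, 5}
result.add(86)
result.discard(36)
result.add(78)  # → {1, 5, 78, 86}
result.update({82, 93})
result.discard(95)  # {1, 5, 78, 82, 86, 93}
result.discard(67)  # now {1, 5, 78, 82, 86, 93}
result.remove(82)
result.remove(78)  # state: {1, 5, 86, 93}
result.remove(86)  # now {1, 5, 93}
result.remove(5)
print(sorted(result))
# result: [1, 93]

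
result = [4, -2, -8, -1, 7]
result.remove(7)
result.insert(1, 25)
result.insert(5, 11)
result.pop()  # 11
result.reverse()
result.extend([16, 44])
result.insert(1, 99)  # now [-1, 99, -8, -2, 25, 4, 16, 44]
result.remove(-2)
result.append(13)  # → [-1, 99, -8, 25, 4, 16, 44, 13]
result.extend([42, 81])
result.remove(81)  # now [-1, 99, -8, 25, 4, 16, 44, 13, 42]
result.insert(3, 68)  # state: [-1, 99, -8, 68, 25, 4, 16, 44, 13, 42]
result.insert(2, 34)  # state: [-1, 99, 34, -8, 68, 25, 4, 16, 44, 13, 42]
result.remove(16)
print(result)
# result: [-1, 99, 34, -8, 68, 25, 4, 44, 13, 42]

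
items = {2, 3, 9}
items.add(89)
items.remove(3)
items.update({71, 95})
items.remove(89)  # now {2, 9, 71, 95}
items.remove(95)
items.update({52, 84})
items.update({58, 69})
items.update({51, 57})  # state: {2, 9, 51, 52, 57, 58, 69, 71, 84}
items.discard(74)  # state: {2, 9, 51, 52, 57, 58, 69, 71, 84}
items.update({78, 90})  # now {2, 9, 51, 52, 57, 58, 69, 71, 78, 84, 90}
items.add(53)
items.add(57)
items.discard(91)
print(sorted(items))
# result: [2, 9, 51, 52, 53, 57, 58, 69, 71, 78, 84, 90]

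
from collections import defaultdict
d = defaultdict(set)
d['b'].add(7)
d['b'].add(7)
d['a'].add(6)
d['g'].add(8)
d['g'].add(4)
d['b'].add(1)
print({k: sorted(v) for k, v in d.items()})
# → {'b': [1, 7], 'a': [6], 'g': [4, 8]}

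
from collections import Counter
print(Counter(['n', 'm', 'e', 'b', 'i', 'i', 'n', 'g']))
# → Counter({'n': 2, 'i': 2, 'm': 1, 'e': 1, 'b': 1, 'g': 1})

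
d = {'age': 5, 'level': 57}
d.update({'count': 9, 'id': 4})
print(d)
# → {'age': 5, 'level': 57, 'count': 9, 'id': 4}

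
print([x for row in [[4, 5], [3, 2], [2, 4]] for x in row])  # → [4, 5, 3, 2, 2, 4]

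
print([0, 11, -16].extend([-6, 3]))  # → None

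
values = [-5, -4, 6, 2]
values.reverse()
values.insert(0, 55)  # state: [55, 2, 6, -4, -5]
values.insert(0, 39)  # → [39, 55, 2, 6, -4, -5]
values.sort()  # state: [-5, -4, 2, 6, 39, 55]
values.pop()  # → 55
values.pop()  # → 39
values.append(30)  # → [-5, -4, 2, 6, 30]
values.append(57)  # [-5, -4, 2, 6, 30, 57]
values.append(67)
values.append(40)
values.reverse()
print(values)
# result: [40, 67, 57, 30, 6, 2, -4, -5]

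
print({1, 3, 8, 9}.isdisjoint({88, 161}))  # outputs True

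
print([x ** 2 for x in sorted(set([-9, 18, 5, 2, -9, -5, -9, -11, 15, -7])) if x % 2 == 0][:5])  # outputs [4, 324]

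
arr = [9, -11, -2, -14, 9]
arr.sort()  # [-14, -11, -2, 9, 9]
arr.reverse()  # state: [9, 9, -2, -11, -14]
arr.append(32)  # [9, 9, -2, -11, -14, 32]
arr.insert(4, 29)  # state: [9, 9, -2, -11, 29, -14, 32]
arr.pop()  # 32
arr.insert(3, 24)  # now [9, 9, -2, 24, -11, 29, -14]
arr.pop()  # -14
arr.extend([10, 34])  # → [9, 9, -2, 24, -11, 29, 10, 34]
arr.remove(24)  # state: [9, 9, -2, -11, 29, 10, 34]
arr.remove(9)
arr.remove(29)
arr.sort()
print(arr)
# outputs [-11, -2, 9, 10, 34]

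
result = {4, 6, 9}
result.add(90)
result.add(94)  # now {4, 6, 9, 90, 94}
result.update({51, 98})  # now {4, 6, 9, 51, 90, 94, 98}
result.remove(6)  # {4, 9, 51, 90, 94, 98}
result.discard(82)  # {4, 9, 51, 90, 94, 98}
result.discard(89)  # {4, 9, 51, 90, 94, 98}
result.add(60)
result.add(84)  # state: {4, 9, 51, 60, 84, 90, 94, 98}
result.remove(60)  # {4, 9, 51, 84, 90, 94, 98}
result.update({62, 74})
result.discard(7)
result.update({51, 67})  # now {4, 9, 51, 62, 67, 74, 84, 90, 94, 98}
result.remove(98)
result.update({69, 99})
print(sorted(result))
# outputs [4, 9, 51, 62, 67, 69, 74, 84, 90, 94, 99]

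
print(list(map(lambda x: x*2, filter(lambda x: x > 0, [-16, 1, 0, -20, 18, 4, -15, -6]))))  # [2, 36, 8]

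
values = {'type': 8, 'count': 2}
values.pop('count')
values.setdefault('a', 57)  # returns 57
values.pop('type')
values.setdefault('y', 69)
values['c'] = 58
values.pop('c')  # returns 58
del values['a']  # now {'y': 69}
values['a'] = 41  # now {'y': 69, 'a': 41}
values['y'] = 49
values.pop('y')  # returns 49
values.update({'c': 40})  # {'a': 41, 'c': 40}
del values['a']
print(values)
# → {'c': 40}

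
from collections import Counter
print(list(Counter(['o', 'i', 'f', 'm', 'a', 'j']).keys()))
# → ['o', 'i', 'f', 'm', 'a', 'j']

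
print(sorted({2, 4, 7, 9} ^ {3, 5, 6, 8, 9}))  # [2, 3, 4, 5, 6, 7, 8]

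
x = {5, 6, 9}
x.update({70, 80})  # {5, 6, 9, 70, 80}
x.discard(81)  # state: {5, 6, 9, 70, 80}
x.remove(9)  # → {5, 6, 70, 80}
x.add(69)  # {5, 6, 69, 70, 80}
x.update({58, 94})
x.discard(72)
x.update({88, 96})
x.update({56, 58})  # {5, 6, 56, 58, 69, 70, 80, 88, 94, 96}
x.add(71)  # {5, 6, 56, 58, 69, 70, 71, 80, 88, 94, 96}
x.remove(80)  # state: {5, 6, 56, 58, 69, 70, 71, 88, 94, 96}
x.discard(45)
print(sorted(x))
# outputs [5, 6, 56, 58, 69, 70, 71, 88, 94, 96]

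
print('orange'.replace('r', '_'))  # o_ange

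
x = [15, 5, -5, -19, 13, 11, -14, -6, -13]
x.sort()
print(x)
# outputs [-19, -14, -13, -6, -5, 5, 11, 13, 15]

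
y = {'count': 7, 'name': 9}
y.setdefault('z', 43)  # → 43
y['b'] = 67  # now {'count': 7, 'name': 9, 'z': 43, 'b': 67}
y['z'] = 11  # {'count': 7, 'name': 9, 'z': 11, 'b': 67}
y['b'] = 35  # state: {'count': 7, 'name': 9, 'z': 11, 'b': 35}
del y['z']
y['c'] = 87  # {'count': 7, 'name': 9, 'b': 35, 'c': 87}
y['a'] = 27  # {'count': 7, 'name': 9, 'b': 35, 'c': 87, 'a': 27}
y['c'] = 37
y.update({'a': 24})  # {'count': 7, 'name': 9, 'b': 35, 'c': 37, 'a': 24}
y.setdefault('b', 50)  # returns 35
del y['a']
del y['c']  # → {'count': 7, 'name': 9, 'b': 35}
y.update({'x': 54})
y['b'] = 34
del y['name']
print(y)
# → {'count': 7, 'b': 34, 'x': 54}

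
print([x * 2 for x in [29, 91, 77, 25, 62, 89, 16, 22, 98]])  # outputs [58, 182, 154, 50, 124, 178, 32, 44, 196]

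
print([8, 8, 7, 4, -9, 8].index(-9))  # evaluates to 4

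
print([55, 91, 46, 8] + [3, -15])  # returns [55, 91, 46, 8, 3, -15]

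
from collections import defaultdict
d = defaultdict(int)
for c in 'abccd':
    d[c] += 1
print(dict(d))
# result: {'a': 1, 'b': 1, 'c': 2, 'd': 1}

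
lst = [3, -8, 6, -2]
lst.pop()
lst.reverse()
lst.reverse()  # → [3, -8, 6]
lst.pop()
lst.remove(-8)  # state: [3]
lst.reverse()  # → [3]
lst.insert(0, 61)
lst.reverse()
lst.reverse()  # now [61, 3]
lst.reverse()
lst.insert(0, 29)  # [29, 3, 61]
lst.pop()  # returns 61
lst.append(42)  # [29, 3, 42]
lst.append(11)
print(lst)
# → [29, 3, 42, 11]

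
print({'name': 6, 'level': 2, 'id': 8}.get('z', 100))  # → 100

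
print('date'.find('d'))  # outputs 0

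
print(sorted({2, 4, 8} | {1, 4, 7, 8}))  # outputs [1, 2, 4, 7, 8]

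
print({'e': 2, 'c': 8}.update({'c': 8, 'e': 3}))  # None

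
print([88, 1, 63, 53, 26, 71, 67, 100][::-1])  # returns [100, 67, 71, 26, 53, 63, 1, 88]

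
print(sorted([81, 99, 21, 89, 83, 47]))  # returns [21, 47, 81, 83, 89, 99]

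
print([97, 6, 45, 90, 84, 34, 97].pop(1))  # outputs 6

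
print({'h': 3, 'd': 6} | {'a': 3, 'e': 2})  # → {'h': 3, 'd': 6, 'a': 3, 'e': 2}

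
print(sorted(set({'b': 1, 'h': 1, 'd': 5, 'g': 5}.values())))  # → [1, 5]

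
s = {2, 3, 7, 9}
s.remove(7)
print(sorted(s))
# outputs [2, 3, 9]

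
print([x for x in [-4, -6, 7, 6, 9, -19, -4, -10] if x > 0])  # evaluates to [7, 6, 9]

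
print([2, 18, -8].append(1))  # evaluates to None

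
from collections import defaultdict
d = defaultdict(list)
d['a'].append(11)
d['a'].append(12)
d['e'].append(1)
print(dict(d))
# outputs {'a': [11, 12], 'e': [1]}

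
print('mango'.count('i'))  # 0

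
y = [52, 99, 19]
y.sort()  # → [19, 52, 99]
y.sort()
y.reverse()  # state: [99, 52, 19]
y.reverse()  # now [19, 52, 99]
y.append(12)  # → [19, 52, 99, 12]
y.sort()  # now [12, 19, 52, 99]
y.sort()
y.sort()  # [12, 19, 52, 99]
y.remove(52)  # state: [12, 19, 99]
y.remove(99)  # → [12, 19]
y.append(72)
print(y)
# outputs [12, 19, 72]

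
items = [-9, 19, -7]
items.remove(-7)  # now [-9, 19]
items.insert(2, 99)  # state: [-9, 19, 99]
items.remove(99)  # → [-9, 19]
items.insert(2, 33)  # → [-9, 19, 33]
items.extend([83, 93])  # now [-9, 19, 33, 83, 93]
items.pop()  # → 93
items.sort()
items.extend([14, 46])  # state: [-9, 19, 33, 83, 14, 46]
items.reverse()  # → [46, 14, 83, 33, 19, -9]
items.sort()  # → [-9, 14, 19, 33, 46, 83]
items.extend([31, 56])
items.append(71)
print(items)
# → [-9, 14, 19, 33, 46, 83, 31, 56, 71]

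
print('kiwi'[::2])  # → kw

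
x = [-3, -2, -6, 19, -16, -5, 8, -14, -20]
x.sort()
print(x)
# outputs [-20, -16, -14, -6, -5, -3, -2, 8, 19]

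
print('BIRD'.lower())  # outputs bird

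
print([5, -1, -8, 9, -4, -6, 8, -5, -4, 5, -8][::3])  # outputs [5, 9, 8, 5]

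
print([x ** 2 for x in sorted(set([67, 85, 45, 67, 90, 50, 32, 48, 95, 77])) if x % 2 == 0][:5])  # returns [1024, 2304, 2500, 8100]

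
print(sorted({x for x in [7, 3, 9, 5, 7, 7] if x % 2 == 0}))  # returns []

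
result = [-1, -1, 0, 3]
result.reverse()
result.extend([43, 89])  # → [3, 0, -1, -1, 43, 89]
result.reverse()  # [89, 43, -1, -1, 0, 3]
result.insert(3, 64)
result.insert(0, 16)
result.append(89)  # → [16, 89, 43, -1, 64, -1, 0, 3, 89]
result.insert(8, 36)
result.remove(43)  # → [16, 89, -1, 64, -1, 0, 3, 36, 89]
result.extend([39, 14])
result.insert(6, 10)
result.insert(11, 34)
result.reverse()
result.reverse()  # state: [16, 89, -1, 64, -1, 0, 10, 3, 36, 89, 39, 34, 14]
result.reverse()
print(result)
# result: [14, 34, 39, 89, 36, 3, 10, 0, -1, 64, -1, 89, 16]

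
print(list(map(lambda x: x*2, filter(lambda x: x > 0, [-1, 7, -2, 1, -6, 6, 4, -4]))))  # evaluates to [14, 2, 12, 8]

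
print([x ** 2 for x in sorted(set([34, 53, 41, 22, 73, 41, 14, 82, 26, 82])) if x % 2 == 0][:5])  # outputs [196, 484, 676, 1156, 6724]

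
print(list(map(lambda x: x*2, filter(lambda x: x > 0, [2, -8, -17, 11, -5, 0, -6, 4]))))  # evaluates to [4, 22, 8]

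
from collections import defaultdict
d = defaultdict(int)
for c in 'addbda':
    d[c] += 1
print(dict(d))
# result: {'a': 2, 'd': 3, 'b': 1}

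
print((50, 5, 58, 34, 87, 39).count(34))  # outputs 1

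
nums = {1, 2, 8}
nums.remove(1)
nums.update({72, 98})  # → {2, 8, 72, 98}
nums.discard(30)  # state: {2, 8, 72, 98}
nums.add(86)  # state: {2, 8, 72, 86, 98}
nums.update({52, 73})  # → {2, 8, 52, 72, 73, 86, 98}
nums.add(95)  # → {2, 8, 52, 72, 73, 86, 95, 98}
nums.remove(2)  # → {8, 52, 72, 73, 86, 95, 98}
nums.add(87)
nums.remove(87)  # {8, 52, 72, 73, 86, 95, 98}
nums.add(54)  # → {8, 52, 54, 72, 73, 86, 95, 98}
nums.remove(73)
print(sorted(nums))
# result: [8, 52, 54, 72, 86, 95, 98]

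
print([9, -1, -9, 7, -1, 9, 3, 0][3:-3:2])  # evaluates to [7]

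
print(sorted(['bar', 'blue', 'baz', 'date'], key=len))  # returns ['bar', 'baz', 'blue', 'date']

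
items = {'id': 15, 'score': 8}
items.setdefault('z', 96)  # 96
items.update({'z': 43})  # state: {'id': 15, 'score': 8, 'z': 43}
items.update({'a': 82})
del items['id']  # {'score': 8, 'z': 43, 'a': 82}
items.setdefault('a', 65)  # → 82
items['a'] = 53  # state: {'score': 8, 'z': 43, 'a': 53}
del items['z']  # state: {'score': 8, 'a': 53}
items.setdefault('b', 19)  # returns 19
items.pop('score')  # 8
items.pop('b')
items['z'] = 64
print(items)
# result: {'a': 53, 'z': 64}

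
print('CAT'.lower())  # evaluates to cat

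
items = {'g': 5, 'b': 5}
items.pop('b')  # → 5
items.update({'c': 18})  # {'g': 5, 'c': 18}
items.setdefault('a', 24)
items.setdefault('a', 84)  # 24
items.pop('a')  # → 24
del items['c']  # {'g': 5}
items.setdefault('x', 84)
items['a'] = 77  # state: {'g': 5, 'x': 84, 'a': 77}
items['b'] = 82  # {'g': 5, 'x': 84, 'a': 77, 'b': 82}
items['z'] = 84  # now {'g': 5, 'x': 84, 'a': 77, 'b': 82, 'z': 84}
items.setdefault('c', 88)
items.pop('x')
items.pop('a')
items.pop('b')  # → 82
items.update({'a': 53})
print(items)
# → {'g': 5, 'z': 84, 'c': 88, 'a': 53}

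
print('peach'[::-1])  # hcaep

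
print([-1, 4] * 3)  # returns [-1, 4, -1, 4, -1, 4]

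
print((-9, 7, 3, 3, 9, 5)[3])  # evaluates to 3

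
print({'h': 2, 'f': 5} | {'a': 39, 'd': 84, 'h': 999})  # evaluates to {'h': 999, 'f': 5, 'a': 39, 'd': 84}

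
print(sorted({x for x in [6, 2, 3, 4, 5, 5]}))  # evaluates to [2, 3, 4, 5, 6]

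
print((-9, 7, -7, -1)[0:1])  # (-9,)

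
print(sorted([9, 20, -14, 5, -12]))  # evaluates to [-14, -12, 5, 9, 20]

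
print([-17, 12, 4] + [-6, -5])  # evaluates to [-17, 12, 4, -6, -5]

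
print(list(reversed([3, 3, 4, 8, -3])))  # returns [-3, 8, 4, 3, 3]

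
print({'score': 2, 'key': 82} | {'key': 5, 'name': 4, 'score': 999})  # {'score': 999, 'key': 5, 'name': 4}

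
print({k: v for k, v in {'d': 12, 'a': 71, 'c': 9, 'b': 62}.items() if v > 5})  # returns {'d': 12, 'a': 71, 'c': 9, 'b': 62}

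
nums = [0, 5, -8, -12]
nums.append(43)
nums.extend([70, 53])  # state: [0, 5, -8, -12, 43, 70, 53]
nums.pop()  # 53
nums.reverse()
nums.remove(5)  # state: [70, 43, -12, -8, 0]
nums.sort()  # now [-12, -8, 0, 43, 70]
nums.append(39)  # [-12, -8, 0, 43, 70, 39]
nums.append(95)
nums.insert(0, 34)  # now [34, -12, -8, 0, 43, 70, 39, 95]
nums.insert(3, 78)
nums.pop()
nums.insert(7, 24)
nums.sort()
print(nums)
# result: [-12, -8, 0, 24, 34, 39, 43, 70, 78]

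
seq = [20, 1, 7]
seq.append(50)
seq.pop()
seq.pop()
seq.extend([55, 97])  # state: [20, 1, 55, 97]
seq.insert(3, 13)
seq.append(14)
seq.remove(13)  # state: [20, 1, 55, 97, 14]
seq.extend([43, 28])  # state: [20, 1, 55, 97, 14, 43, 28]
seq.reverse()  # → [28, 43, 14, 97, 55, 1, 20]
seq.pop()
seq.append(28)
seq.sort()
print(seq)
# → [1, 14, 28, 28, 43, 55, 97]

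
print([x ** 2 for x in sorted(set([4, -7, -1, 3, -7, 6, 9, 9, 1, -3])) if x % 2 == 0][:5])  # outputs [16, 36]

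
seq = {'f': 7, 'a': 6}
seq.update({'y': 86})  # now {'f': 7, 'a': 6, 'y': 86}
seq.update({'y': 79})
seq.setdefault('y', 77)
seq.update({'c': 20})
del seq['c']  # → {'f': 7, 'a': 6, 'y': 79}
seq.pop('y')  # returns 79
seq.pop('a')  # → 6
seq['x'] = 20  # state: {'f': 7, 'x': 20}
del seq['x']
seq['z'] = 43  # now {'f': 7, 'z': 43}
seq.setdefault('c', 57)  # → 57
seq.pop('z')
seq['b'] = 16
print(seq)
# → {'f': 7, 'c': 57, 'b': 16}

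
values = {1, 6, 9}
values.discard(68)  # {1, 6, 9}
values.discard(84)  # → {1, 6, 9}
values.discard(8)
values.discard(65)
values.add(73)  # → {1, 6, 9, 73}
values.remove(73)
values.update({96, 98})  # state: {1, 6, 9, 96, 98}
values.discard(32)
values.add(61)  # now {1, 6, 9, 61, 96, 98}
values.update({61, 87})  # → {1, 6, 9, 61, 87, 96, 98}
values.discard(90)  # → {1, 6, 9, 61, 87, 96, 98}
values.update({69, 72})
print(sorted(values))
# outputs [1, 6, 9, 61, 69, 72, 87, 96, 98]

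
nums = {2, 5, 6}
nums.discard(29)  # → {2, 5, 6}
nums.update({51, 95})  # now {2, 5, 6, 51, 95}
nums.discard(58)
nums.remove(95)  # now {2, 5, 6, 51}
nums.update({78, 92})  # {2, 5, 6, 51, 78, 92}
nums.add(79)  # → {2, 5, 6, 51, 78, 79, 92}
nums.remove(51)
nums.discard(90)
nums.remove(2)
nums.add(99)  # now {5, 6, 78, 79, 92, 99}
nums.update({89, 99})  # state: {5, 6, 78, 79, 89, 92, 99}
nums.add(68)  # {5, 6, 68, 78, 79, 89, 92, 99}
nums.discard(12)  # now {5, 6, 68, 78, 79, 89, 92, 99}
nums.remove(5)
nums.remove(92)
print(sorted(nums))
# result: [6, 68, 78, 79, 89, 99]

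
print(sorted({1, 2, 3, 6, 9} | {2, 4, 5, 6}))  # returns [1, 2, 3, 4, 5, 6, 9]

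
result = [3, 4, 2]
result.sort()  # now [2, 3, 4]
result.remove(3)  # [2, 4]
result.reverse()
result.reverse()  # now [2, 4]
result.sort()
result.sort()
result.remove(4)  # [2]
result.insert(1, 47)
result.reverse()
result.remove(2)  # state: [47]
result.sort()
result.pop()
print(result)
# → []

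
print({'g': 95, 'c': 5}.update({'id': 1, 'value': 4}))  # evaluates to None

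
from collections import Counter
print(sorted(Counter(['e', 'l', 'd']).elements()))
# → ['d', 'e', 'l']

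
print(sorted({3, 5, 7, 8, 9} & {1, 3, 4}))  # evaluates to [3]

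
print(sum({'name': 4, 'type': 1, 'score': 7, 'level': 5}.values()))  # 17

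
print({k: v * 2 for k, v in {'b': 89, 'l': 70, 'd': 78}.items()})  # {'b': 178, 'l': 140, 'd': 156}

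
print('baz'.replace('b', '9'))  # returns 9az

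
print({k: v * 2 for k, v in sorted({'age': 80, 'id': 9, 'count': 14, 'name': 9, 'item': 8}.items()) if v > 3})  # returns {'age': 160, 'count': 28, 'id': 18, 'item': 16, 'name': 18}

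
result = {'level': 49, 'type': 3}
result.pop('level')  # 49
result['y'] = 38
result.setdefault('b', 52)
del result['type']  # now {'y': 38, 'b': 52}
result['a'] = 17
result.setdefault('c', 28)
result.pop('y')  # 38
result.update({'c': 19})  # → {'b': 52, 'a': 17, 'c': 19}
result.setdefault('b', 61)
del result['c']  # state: {'b': 52, 'a': 17}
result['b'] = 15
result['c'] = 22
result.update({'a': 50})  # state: {'b': 15, 'a': 50, 'c': 22}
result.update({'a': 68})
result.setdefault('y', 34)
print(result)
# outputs {'b': 15, 'a': 68, 'c': 22, 'y': 34}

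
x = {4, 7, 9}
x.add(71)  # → {4, 7, 9, 71}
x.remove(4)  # {7, 9, 71}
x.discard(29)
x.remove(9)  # {7, 71}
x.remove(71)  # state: {7}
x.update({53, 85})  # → {7, 53, 85}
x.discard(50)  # {7, 53, 85}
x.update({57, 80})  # {7, 53, 57, 80, 85}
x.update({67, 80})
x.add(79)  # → {7, 53, 57, 67, 79, 80, 85}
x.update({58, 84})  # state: {7, 53, 57, 58, 67, 79, 80, 84, 85}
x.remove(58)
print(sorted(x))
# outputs [7, 53, 57, 67, 79, 80, 84, 85]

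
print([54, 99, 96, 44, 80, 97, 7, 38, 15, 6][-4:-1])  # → [7, 38, 15]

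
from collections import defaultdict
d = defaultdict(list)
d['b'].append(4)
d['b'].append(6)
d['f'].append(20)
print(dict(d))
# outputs {'b': [4, 6], 'f': [20]}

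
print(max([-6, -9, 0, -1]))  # 0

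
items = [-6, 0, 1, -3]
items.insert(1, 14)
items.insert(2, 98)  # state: [-6, 14, 98, 0, 1, -3]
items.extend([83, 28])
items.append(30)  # [-6, 14, 98, 0, 1, -3, 83, 28, 30]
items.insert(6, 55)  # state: [-6, 14, 98, 0, 1, -3, 55, 83, 28, 30]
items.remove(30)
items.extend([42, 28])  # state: [-6, 14, 98, 0, 1, -3, 55, 83, 28, 42, 28]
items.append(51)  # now [-6, 14, 98, 0, 1, -3, 55, 83, 28, 42, 28, 51]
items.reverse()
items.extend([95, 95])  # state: [51, 28, 42, 28, 83, 55, -3, 1, 0, 98, 14, -6, 95, 95]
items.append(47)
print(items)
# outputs [51, 28, 42, 28, 83, 55, -3, 1, 0, 98, 14, -6, 95, 95, 47]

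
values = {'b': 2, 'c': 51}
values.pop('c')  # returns 51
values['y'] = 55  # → {'b': 2, 'y': 55}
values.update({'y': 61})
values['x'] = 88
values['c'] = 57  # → {'b': 2, 'y': 61, 'x': 88, 'c': 57}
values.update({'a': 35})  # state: {'b': 2, 'y': 61, 'x': 88, 'c': 57, 'a': 35}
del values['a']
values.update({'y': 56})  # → {'b': 2, 'y': 56, 'x': 88, 'c': 57}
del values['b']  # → {'y': 56, 'x': 88, 'c': 57}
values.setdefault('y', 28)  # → 56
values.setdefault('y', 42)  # 56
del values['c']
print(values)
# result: {'y': 56, 'x': 88}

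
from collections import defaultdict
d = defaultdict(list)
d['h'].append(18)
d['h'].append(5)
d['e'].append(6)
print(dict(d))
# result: {'h': [18, 5], 'e': [6]}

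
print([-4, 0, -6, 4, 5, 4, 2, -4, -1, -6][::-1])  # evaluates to [-6, -1, -4, 2, 4, 5, 4, -6, 0, -4]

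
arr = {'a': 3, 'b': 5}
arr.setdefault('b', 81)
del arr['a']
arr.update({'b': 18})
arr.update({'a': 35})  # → {'b': 18, 'a': 35}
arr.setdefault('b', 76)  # 18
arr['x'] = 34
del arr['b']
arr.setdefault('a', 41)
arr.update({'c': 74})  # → {'a': 35, 'x': 34, 'c': 74}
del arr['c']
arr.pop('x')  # 34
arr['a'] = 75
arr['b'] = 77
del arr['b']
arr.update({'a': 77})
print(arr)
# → {'a': 77}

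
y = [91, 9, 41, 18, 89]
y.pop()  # 89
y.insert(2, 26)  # [91, 9, 26, 41, 18]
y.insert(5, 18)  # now [91, 9, 26, 41, 18, 18]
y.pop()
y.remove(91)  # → [9, 26, 41, 18]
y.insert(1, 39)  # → [9, 39, 26, 41, 18]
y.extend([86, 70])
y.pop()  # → 70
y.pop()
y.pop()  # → 18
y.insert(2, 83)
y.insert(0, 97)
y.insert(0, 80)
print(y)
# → [80, 97, 9, 39, 83, 26, 41]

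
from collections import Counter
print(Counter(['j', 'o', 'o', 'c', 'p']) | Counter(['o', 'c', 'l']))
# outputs Counter({'o': 2, 'j': 1, 'c': 1, 'p': 1, 'l': 1})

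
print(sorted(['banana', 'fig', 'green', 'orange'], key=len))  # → ['fig', 'green', 'banana', 'orange']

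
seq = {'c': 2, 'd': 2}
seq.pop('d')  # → 2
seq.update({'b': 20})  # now {'c': 2, 'b': 20}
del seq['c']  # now {'b': 20}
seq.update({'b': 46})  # {'b': 46}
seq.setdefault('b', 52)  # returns 46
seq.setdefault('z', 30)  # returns 30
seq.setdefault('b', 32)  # 46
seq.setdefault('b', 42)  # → 46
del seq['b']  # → {'z': 30}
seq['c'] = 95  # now {'z': 30, 'c': 95}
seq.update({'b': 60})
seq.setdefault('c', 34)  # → 95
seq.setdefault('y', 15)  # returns 15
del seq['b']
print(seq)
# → {'z': 30, 'c': 95, 'y': 15}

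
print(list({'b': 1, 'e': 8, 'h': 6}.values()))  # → [1, 8, 6]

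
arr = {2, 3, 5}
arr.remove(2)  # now {3, 5}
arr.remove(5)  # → {3}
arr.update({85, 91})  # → {3, 85, 91}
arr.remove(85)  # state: {3, 91}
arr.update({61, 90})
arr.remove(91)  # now {3, 61, 90}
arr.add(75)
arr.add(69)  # {3, 61, 69, 75, 90}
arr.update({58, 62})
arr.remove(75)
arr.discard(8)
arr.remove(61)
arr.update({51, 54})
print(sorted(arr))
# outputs [3, 51, 54, 58, 62, 69, 90]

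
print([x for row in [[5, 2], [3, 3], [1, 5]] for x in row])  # [5, 2, 3, 3, 1, 5]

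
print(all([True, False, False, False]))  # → False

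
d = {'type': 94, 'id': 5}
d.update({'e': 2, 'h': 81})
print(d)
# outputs {'type': 94, 'id': 5, 'e': 2, 'h': 81}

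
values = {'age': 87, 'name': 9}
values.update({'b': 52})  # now {'age': 87, 'name': 9, 'b': 52}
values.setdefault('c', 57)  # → 57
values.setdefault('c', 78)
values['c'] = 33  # {'age': 87, 'name': 9, 'b': 52, 'c': 33}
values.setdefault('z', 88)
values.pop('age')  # 87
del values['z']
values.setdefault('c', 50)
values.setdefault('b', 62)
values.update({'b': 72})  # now {'name': 9, 'b': 72, 'c': 33}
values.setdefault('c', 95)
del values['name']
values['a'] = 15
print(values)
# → {'b': 72, 'c': 33, 'a': 15}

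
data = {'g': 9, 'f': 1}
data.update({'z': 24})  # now {'g': 9, 'f': 1, 'z': 24}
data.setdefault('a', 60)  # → 60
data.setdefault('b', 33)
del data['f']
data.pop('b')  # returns 33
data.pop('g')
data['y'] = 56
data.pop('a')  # 60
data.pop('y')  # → 56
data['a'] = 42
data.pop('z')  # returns 24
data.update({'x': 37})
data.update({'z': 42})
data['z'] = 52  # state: {'a': 42, 'x': 37, 'z': 52}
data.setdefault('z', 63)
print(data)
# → {'a': 42, 'x': 37, 'z': 52}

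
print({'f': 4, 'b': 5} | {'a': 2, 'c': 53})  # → {'f': 4, 'b': 5, 'a': 2, 'c': 53}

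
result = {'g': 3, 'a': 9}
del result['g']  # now {'a': 9}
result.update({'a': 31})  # {'a': 31}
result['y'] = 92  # {'a': 31, 'y': 92}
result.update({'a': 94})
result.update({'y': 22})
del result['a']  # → {'y': 22}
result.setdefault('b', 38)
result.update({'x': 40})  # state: {'y': 22, 'b': 38, 'x': 40}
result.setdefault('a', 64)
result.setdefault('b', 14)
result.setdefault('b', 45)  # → 38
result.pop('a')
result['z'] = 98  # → {'y': 22, 'b': 38, 'x': 40, 'z': 98}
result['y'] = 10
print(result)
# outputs {'y': 10, 'b': 38, 'x': 40, 'z': 98}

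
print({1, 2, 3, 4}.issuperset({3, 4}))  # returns True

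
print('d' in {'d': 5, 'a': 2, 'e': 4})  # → True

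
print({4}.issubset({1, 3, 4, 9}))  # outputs True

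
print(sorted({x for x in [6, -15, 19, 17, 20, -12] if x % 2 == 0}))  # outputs [-12, 6, 20]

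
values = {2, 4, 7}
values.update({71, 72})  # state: {2, 4, 7, 71, 72}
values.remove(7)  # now {2, 4, 71, 72}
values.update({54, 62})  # {2, 4, 54, 62, 71, 72}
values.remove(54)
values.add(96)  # {2, 4, 62, 71, 72, 96}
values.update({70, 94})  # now {2, 4, 62, 70, 71, 72, 94, 96}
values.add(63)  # {2, 4, 62, 63, 70, 71, 72, 94, 96}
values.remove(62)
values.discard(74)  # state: {2, 4, 63, 70, 71, 72, 94, 96}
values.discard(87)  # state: {2, 4, 63, 70, 71, 72, 94, 96}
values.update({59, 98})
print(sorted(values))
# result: [2, 4, 59, 63, 70, 71, 72, 94, 96, 98]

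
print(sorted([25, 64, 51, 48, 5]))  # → [5, 25, 48, 51, 64]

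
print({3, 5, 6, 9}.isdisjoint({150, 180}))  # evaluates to True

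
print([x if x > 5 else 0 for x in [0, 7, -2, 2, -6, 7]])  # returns [0, 7, 0, 0, 0, 7]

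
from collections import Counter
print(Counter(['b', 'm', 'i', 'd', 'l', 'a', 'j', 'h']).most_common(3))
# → [('b', 1), ('m', 1), ('i', 1)]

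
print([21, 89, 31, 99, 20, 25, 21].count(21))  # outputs 2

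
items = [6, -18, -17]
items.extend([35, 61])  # [6, -18, -17, 35, 61]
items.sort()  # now [-18, -17, 6, 35, 61]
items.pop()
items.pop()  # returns 35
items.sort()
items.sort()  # [-18, -17, 6]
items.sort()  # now [-18, -17, 6]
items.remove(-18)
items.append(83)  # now [-17, 6, 83]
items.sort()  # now [-17, 6, 83]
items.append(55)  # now [-17, 6, 83, 55]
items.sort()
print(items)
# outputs [-17, 6, 55, 83]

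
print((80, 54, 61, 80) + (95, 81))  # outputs (80, 54, 61, 80, 95, 81)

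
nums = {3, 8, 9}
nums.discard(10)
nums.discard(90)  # {3, 8, 9}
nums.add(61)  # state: {3, 8, 9, 61}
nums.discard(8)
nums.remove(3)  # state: {9, 61}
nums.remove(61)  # {9}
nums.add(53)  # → {9, 53}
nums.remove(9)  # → {53}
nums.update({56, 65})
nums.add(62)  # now {53, 56, 62, 65}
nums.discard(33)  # {53, 56, 62, 65}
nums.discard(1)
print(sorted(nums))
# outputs [53, 56, 62, 65]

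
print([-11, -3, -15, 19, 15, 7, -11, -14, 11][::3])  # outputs [-11, 19, -11]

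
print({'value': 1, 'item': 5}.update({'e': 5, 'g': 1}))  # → None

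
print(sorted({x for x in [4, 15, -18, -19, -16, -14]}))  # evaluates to [-19, -18, -16, -14, 4, 15]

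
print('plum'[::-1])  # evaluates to mulp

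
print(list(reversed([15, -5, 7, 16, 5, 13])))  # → [13, 5, 16, 7, -5, 15]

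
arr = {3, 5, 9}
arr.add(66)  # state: {3, 5, 9, 66}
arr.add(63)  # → {3, 5, 9, 63, 66}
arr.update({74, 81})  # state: {3, 5, 9, 63, 66, 74, 81}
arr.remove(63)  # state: {3, 5, 9, 66, 74, 81}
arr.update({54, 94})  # {3, 5, 9, 54, 66, 74, 81, 94}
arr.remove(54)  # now {3, 5, 9, 66, 74, 81, 94}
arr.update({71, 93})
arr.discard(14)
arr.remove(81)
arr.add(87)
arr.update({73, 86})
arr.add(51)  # {3, 5, 9, 51, 66, 71, 73, 74, 86, 87, 93, 94}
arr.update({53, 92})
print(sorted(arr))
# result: [3, 5, 9, 51, 53, 66, 71, 73, 74, 86, 87, 92, 93, 94]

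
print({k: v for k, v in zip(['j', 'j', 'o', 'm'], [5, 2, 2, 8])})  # {'j': 2, 'o': 2, 'm': 8}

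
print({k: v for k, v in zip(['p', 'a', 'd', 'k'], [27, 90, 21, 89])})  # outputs {'p': 27, 'a': 90, 'd': 21, 'k': 89}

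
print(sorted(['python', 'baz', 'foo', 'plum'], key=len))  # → ['baz', 'foo', 'plum', 'python']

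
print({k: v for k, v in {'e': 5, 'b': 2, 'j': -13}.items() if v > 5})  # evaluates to {}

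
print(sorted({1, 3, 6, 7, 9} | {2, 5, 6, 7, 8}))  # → [1, 2, 3, 5, 6, 7, 8, 9]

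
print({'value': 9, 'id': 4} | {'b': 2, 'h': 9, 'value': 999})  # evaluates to {'value': 999, 'id': 4, 'b': 2, 'h': 9}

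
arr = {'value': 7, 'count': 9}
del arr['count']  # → {'value': 7}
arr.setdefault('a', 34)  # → 34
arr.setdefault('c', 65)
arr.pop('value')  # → 7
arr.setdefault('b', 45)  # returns 45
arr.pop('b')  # 45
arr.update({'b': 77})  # {'a': 34, 'c': 65, 'b': 77}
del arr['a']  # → {'c': 65, 'b': 77}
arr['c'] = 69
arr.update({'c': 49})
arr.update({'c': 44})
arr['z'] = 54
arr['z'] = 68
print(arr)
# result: {'c': 44, 'b': 77, 'z': 68}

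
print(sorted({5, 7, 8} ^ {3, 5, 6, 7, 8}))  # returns [3, 6]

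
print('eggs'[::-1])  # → sgge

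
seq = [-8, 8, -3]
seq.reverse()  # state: [-3, 8, -8]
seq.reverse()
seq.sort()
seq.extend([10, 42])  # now [-8, -3, 8, 10, 42]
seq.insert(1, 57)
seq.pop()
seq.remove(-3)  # [-8, 57, 8, 10]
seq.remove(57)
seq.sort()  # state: [-8, 8, 10]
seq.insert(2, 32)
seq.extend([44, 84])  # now [-8, 8, 32, 10, 44, 84]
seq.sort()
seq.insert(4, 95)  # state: [-8, 8, 10, 32, 95, 44, 84]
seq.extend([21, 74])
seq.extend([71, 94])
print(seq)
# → [-8, 8, 10, 32, 95, 44, 84, 21, 74, 71, 94]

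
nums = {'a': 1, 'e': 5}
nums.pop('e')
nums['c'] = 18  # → {'a': 1, 'c': 18}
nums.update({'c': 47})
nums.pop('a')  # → 1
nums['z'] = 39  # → {'c': 47, 'z': 39}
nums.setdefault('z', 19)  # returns 39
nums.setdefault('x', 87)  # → 87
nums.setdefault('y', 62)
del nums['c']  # {'z': 39, 'x': 87, 'y': 62}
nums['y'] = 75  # {'z': 39, 'x': 87, 'y': 75}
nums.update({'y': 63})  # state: {'z': 39, 'x': 87, 'y': 63}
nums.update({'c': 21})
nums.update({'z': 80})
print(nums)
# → {'z': 80, 'x': 87, 'y': 63, 'c': 21}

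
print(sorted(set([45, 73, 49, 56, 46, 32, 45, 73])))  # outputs [32, 45, 46, 49, 56, 73]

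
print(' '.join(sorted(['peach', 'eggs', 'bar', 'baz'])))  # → bar baz eggs peach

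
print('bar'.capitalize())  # Bar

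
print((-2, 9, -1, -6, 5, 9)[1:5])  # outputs (9, -1, -6, 5)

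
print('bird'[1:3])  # ir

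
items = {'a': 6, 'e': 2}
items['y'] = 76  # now {'a': 6, 'e': 2, 'y': 76}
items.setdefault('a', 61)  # 6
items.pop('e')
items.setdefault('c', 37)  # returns 37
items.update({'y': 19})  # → {'a': 6, 'y': 19, 'c': 37}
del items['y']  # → {'a': 6, 'c': 37}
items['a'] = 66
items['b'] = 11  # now {'a': 66, 'c': 37, 'b': 11}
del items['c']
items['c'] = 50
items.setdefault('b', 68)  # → 11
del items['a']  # {'b': 11, 'c': 50}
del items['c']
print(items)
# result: {'b': 11}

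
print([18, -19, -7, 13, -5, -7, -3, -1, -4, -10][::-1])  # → [-10, -4, -1, -3, -7, -5, 13, -7, -19, 18]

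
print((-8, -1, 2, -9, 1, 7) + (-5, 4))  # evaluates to (-8, -1, 2, -9, 1, 7, -5, 4)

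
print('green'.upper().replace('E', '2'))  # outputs GR22N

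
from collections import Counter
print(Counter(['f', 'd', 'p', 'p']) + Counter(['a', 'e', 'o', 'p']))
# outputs Counter({'p': 3, 'f': 1, 'd': 1, 'a': 1, 'e': 1, 'o': 1})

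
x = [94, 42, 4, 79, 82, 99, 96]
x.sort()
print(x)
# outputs [4, 42, 79, 82, 94, 96, 99]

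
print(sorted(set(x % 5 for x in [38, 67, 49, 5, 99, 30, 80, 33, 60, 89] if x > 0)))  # [0, 2, 3, 4]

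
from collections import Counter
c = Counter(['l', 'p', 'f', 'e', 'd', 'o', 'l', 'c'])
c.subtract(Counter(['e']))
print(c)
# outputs Counter({'l': 2, 'p': 1, 'f': 1, 'd': 1, 'o': 1, 'c': 1, 'e': 0})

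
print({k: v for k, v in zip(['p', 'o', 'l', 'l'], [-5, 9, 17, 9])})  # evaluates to {'p': -5, 'o': 9, 'l': 9}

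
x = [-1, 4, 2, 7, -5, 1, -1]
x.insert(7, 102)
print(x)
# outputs [-1, 4, 2, 7, -5, 1, -1, 102]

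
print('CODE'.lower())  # code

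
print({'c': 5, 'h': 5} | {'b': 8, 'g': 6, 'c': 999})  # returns {'c': 999, 'h': 5, 'b': 8, 'g': 6}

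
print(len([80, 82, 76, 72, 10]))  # 5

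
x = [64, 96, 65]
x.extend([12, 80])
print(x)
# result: [64, 96, 65, 12, 80]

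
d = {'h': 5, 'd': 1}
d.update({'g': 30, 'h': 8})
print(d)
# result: {'h': 8, 'd': 1, 'g': 30}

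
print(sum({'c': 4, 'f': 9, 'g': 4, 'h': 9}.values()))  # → 26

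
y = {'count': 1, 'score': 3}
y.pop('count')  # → 1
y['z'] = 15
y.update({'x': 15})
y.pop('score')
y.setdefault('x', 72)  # 15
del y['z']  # {'x': 15}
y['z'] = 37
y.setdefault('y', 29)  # 29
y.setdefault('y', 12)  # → 29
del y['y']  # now {'x': 15, 'z': 37}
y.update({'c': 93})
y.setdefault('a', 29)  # 29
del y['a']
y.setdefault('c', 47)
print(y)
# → {'x': 15, 'z': 37, 'c': 93}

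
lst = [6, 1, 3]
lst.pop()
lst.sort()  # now [1, 6]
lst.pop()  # 6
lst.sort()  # [1]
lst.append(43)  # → [1, 43]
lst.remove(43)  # [1]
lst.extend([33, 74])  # [1, 33, 74]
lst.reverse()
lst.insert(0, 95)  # [95, 74, 33, 1]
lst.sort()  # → [1, 33, 74, 95]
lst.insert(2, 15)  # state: [1, 33, 15, 74, 95]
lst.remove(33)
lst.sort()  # [1, 15, 74, 95]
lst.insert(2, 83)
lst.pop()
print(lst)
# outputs [1, 15, 83, 74]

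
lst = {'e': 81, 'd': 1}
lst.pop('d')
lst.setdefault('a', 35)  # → 35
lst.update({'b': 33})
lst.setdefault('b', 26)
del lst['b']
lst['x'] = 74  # {'e': 81, 'a': 35, 'x': 74}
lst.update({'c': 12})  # {'e': 81, 'a': 35, 'x': 74, 'c': 12}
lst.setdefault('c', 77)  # 12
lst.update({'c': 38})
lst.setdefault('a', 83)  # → 35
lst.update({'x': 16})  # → {'e': 81, 'a': 35, 'x': 16, 'c': 38}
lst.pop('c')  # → 38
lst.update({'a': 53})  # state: {'e': 81, 'a': 53, 'x': 16}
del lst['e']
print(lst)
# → {'a': 53, 'x': 16}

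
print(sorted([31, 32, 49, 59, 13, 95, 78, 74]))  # [13, 31, 32, 49, 59, 74, 78, 95]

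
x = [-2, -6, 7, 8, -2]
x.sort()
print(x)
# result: [-6, -2, -2, 7, 8]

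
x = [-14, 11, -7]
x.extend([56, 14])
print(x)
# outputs [-14, 11, -7, 56, 14]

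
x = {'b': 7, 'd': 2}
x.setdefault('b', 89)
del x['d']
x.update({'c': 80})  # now {'b': 7, 'c': 80}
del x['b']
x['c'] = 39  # {'c': 39}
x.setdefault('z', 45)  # 45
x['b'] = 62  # {'c': 39, 'z': 45, 'b': 62}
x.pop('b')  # 62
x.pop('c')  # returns 39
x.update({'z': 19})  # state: {'z': 19}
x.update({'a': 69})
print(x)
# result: {'z': 19, 'a': 69}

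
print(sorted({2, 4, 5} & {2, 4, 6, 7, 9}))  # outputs [2, 4]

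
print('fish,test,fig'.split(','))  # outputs ['fish', 'test', 'fig']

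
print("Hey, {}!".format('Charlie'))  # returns Hey, Charlie!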